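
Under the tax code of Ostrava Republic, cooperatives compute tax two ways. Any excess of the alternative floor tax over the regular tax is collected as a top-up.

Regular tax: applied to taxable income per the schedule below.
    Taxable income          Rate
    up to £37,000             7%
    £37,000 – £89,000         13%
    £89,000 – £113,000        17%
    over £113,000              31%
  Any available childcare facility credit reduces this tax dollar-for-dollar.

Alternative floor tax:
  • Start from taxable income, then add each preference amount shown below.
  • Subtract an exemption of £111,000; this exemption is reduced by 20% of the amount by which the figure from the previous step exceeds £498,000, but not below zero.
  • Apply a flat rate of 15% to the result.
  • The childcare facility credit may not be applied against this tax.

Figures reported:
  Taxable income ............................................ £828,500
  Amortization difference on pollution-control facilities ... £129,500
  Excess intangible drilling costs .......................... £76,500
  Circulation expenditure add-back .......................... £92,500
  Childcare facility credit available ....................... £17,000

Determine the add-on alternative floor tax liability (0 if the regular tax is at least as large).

Alternative floor tax:
  Adjusted income: £828,500 + £129,500 + £76,500 + £92,500 = £1,127,000
  Exemption: 20% × (£1,127,000 − £498,000) = £125,800 ≥ £111,000, so the exemption is fully phased out
  Base: £1,127,000 − £0 = £1,127,000
  £1,127,000 × 15% = £169,050

Regular tax:
  £37,000 × 7% = £2,590
  £52,000 × 13% = £6,760
  £24,000 × 17% = £4,080
  £715,500 × 31% = £221,805
  → £235,235
  Less childcare facility credit £17,000 → £218,235

£169,050 ≤ £218,235, so no add-on is due.

£0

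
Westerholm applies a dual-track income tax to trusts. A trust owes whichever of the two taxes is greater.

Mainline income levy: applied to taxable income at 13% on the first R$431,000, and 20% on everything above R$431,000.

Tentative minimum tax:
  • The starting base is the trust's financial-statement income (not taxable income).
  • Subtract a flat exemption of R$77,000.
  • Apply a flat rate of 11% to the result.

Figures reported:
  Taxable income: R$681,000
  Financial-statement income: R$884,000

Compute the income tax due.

Mainline income levy:
  R$431,000 × 13% = R$56,030
  R$250,000 × 20% = R$50,000
  → R$106,030

Tentative minimum tax:
  Base (financial-statement income): R$884,000
  Less exemption R$77,000 → base R$807,000
  R$807,000 × 11% = R$88,770

R$106,030 > R$88,770, so the mainline income levy governs.

R$106,030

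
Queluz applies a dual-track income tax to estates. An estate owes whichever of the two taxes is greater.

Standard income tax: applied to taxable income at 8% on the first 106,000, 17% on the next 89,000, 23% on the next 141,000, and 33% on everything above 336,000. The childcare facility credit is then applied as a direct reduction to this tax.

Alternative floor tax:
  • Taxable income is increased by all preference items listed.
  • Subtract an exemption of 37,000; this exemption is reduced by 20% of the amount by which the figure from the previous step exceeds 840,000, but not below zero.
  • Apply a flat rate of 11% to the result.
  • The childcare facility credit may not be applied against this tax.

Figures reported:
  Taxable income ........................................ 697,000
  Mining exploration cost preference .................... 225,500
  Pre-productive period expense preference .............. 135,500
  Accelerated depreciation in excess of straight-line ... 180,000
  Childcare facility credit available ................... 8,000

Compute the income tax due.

167,170

Standard income tax:
  106,000 × 8% = 8,480
  89,000 × 17% = 15,130
  141,000 × 23% = 32,430
  361,000 × 33% = 119,130
  → 175,170
  Less childcare facility credit 8,000 → 167,170

Alternative floor tax:
  Adjusted income: 697,000 + 225,500 + 135,500 + 180,000 = 1,238,000
  Exemption: 20% × (1,238,000 − 840,000) = 79,600 ≥ 37,000, so the exemption is fully phased out
  Base: 1,238,000 − 0 = 1,238,000
  1,238,000 × 11% = 136,180

167,170 > 136,180, so the standard income tax governs.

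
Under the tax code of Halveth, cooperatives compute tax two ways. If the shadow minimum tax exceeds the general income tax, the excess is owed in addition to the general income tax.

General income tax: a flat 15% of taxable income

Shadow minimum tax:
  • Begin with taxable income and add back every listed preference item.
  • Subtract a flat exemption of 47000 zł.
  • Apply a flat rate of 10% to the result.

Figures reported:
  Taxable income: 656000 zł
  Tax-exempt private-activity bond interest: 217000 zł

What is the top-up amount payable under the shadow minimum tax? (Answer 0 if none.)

0 zł

General income tax:
  656000 zł × 15% = 98400 zł

Shadow minimum tax:
  Adjusted income: 656000 zł + 217000 zł = 873000 zł
  Less exemption 47000 zł → base 826000 zł
  826000 zł × 10% = 82600 zł

82600 zł ≤ 98400 zł, so no add-on is due.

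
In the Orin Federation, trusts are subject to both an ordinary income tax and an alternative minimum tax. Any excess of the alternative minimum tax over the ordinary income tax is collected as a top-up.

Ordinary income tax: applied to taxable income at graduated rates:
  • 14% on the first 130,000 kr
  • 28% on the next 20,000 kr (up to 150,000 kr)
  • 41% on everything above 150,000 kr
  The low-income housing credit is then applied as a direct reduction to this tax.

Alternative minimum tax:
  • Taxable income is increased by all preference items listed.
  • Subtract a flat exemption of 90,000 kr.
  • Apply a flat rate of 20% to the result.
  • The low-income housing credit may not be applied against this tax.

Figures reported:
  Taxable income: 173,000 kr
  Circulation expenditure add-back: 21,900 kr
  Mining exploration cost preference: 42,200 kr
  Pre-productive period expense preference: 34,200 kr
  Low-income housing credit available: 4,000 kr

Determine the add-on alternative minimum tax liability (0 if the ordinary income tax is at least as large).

7,030 kr

Alternative minimum tax:
  Adjusted income: 173,000 kr + 21,900 kr + 42,200 kr + 34,200 kr = 271,300 kr
  Less exemption 90,000 kr → base 181,300 kr
  181,300 kr × 20% = 36,260 kr

Ordinary income tax:
  130,000 kr × 14% = 18,200 kr
  20,000 kr × 28% = 5,600 kr
  23,000 kr × 41% = 9,430 kr
  → 33,230 kr
  Less low-income housing credit 4,000 kr → 29,230 kr

Excess of alternative minimum tax over ordinary income tax: 36,260 kr − 29,230 kr = 7,030 kr.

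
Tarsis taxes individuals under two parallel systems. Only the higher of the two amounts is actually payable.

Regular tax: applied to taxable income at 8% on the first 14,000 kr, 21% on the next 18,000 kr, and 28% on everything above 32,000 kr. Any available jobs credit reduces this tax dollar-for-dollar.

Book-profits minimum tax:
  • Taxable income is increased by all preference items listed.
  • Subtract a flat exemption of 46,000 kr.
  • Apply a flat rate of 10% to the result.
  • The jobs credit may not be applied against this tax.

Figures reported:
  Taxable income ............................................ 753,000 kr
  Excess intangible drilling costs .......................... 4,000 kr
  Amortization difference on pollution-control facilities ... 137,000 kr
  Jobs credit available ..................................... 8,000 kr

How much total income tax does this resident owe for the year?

198,780 kr

Book-profits minimum tax:
  Adjusted income: 753,000 kr + 4,000 kr + 137,000 kr = 894,000 kr
  Less exemption 46,000 kr → base 848,000 kr
  848,000 kr × 10% = 84,800 kr

Regular tax:
  14,000 kr × 8% = 1,120 kr
  18,000 kr × 21% = 3,780 kr
  721,000 kr × 28% = 201,880 kr
  → 206,780 kr
  Less jobs credit 8,000 kr → 198,780 kr

198,780 kr > 84,800 kr, so the regular tax governs.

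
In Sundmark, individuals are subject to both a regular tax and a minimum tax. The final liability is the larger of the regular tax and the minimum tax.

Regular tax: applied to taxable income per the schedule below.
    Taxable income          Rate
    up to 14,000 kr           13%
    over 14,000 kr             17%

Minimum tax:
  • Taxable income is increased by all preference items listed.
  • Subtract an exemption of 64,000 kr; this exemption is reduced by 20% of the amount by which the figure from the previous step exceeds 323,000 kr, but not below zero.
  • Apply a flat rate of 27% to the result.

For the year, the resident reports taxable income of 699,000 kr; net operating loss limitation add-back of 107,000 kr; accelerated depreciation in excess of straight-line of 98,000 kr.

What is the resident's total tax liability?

Regular tax:
  14,000 kr × 13% = 1,820 kr
  685,000 kr × 17% = 116,450 kr
  → 118,270 kr

Minimum tax:
  Adjusted income: 699,000 kr + 107,000 kr + 98,000 kr = 904,000 kr
  Exemption: 20% × (904,000 kr − 323,000 kr) = 116,200 kr ≥ 64,000 kr, so the exemption is fully phased out
  Base: 904,000 kr − 0 kr = 904,000 kr
  904,000 kr × 27% = 244,080 kr

244,080 kr > 118,270 kr, so the minimum tax is the binding amount.

244,080 kr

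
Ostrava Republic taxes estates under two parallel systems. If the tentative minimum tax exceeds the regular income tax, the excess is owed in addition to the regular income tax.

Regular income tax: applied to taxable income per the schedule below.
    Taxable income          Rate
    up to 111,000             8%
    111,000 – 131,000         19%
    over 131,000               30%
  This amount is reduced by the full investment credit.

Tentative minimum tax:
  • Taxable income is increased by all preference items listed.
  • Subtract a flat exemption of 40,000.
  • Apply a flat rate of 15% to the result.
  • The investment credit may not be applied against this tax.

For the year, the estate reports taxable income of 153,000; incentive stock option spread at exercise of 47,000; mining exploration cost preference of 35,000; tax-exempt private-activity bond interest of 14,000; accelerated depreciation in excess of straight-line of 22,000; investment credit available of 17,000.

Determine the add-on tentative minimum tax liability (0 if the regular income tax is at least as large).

32,370

Regular income tax:
  111,000 × 8% = 8,880
  20,000 × 19% = 3,800
  22,000 × 30% = 6,600
  → 19,280
  Less investment credit 17,000 → 2,280

Tentative minimum tax:
  Adjusted income: 153,000 + 47,000 + 35,000 + 14,000 + 22,000 = 271,000
  Less exemption 40,000 → base 231,000
  231,000 × 15% = 34,650

Excess of tentative minimum tax over regular income tax: 34,650 − 2,280 = 32,370.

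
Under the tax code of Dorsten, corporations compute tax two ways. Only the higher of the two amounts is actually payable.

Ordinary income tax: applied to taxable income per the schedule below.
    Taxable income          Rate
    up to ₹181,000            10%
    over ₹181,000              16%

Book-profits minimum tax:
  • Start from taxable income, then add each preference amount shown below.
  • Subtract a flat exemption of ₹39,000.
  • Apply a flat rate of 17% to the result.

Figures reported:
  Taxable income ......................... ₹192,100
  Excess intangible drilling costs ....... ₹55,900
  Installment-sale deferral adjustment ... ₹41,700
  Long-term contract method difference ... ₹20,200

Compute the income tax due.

Ordinary income tax:
  ₹181,000 × 10% = ₹18,100
  ₹11,100 × 16% = ₹1,776
  → ₹19,876

Book-profits minimum tax:
  Adjusted income: ₹192,100 + ₹55,900 + ₹41,700 + ₹20,200 = ₹309,900
  Less exemption ₹39,000 → base ₹270,900
  ₹270,900 × 17% = ₹46,053

₹46,053 > ₹19,876, so the book-profits minimum tax is the binding amount.

₹46,053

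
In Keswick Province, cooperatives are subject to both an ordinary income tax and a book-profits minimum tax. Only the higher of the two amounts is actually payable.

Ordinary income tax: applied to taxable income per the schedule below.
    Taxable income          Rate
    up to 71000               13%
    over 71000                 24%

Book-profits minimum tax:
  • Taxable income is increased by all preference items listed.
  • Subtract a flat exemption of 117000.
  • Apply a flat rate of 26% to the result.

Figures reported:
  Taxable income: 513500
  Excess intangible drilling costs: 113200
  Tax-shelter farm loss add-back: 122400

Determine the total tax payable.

164346

Book-profits minimum tax:
  Adjusted income: 513500 + 113200 + 122400 = 749100
  Less exemption 117000 → base 632100
  632100 × 26% = 164346

Ordinary income tax:
  71000 × 13% = 9230
  442500 × 24% = 106200
  → 115430

164346 > 115430, so the book-profits minimum tax is the binding amount.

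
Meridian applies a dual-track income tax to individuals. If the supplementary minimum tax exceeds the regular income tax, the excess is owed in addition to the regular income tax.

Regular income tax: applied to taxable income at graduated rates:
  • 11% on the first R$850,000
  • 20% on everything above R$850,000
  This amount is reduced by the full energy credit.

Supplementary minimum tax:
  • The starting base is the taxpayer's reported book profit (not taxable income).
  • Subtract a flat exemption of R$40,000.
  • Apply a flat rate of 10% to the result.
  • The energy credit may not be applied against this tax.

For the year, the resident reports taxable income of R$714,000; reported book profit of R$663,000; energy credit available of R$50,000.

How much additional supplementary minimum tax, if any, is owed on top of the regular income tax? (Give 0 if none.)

Regular income tax:
  R$714,000 × 11% = R$78,540
  Less energy credit R$50,000 → R$28,540

Supplementary minimum tax:
  Base (reported book profit): R$663,000
  Less exemption R$40,000 → base R$623,000
  R$623,000 × 10% = R$62,300

Excess of supplementary minimum tax over regular income tax: R$62,300 − R$28,540 = R$33,760.

R$33,760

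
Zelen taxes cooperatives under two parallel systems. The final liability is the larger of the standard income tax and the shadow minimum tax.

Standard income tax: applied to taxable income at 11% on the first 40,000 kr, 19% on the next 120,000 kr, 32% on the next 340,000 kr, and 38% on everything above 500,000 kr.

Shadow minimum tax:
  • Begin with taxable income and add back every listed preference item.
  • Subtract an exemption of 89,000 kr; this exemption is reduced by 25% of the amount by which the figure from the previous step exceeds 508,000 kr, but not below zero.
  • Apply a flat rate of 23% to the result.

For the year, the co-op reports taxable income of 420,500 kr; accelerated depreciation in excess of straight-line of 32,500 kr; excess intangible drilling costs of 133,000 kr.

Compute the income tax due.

Shadow minimum tax:
  Adjusted income: 420,500 kr + 32,500 kr + 133,000 kr = 586,000 kr
  Exemption: 89,000 kr − 25% × (586,000 kr − 508,000 kr) = 89,000 kr − 19,500 kr = 69,500 kr
  Base: 586,000 kr − 69,500 kr = 516,500 kr
  516,500 kr × 23% = 118,795 kr

Standard income tax:
  40,000 kr × 11% = 4,400 kr
  120,000 kr × 19% = 22,800 kr
  260,500 kr × 32% = 83,360 kr
  → 110,560 kr

118,795 kr > 110,560 kr, so the shadow minimum tax is the binding amount.

118,795 kr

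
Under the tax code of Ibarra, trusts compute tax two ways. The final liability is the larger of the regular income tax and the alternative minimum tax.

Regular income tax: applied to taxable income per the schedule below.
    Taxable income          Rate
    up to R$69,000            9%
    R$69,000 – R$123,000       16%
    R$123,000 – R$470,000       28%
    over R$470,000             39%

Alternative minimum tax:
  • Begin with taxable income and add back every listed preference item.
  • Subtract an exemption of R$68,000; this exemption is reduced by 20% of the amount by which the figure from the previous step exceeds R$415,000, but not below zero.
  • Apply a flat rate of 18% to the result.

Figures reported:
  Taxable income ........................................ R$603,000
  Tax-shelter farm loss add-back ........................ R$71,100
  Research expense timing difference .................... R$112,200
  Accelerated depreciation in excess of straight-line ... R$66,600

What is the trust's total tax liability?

R$163,880

Regular income tax:
  R$69,000 × 9% = R$6,210
  R$54,000 × 16% = R$8,640
  R$347,000 × 28% = R$97,160
  R$133,000 × 39% = R$51,870
  → R$163,880

Alternative minimum tax:
  Adjusted income: R$603,000 + R$71,100 + R$112,200 + R$66,600 = R$852,900
  Exemption: 20% × (R$852,900 − R$415,000) = R$87,580 ≥ R$68,000, so the exemption is fully phased out
  Base: R$852,900 − R$0 = R$852,900
  R$852,900 × 18% = R$153,522

R$163,880 > R$153,522, so the regular income tax governs.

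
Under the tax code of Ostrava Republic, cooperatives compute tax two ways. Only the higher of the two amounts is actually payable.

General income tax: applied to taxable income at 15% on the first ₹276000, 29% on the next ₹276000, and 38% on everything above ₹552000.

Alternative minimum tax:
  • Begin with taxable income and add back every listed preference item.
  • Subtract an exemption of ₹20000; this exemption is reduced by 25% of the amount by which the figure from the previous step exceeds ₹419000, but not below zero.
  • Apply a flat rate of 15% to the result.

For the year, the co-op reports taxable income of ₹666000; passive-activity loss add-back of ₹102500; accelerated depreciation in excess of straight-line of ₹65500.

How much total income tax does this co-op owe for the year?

General income tax:
  ₹276000 × 15% = ₹41400
  ₹276000 × 29% = ₹80040
  ₹114000 × 38% = ₹43320
  → ₹164760

Alternative minimum tax:
  Adjusted income: ₹666000 + ₹102500 + ₹65500 = ₹834000
  Exemption: 25% × (₹834000 − ₹419000) = ₹103750 ≥ ₹20000, so the exemption is fully phased out
  Base: ₹834000 − ₹0 = ₹834000
  ₹834000 × 15% = ₹125100

₹164760 > ₹125100, so the general income tax governs.

₹164760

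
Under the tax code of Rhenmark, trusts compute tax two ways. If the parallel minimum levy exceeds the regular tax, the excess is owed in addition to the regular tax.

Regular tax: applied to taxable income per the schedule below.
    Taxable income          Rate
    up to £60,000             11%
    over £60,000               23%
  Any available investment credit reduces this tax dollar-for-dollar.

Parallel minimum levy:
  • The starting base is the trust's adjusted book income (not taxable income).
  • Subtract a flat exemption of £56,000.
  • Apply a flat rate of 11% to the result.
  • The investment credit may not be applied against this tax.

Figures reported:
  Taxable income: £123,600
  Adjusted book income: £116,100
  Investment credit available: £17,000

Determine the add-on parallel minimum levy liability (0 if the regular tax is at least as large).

£2,383

Parallel minimum levy:
  Base (adjusted book income): £116,100
  Less exemption £56,000 → base £60,100
  £60,100 × 11% = £6,611

Regular tax:
  £60,000 × 11% = £6,600
  £63,600 × 23% = £14,628
  → £21,228
  Less investment credit £17,000 → £4,228

Excess of parallel minimum levy over regular tax: £6,611 − £4,228 = £2,383.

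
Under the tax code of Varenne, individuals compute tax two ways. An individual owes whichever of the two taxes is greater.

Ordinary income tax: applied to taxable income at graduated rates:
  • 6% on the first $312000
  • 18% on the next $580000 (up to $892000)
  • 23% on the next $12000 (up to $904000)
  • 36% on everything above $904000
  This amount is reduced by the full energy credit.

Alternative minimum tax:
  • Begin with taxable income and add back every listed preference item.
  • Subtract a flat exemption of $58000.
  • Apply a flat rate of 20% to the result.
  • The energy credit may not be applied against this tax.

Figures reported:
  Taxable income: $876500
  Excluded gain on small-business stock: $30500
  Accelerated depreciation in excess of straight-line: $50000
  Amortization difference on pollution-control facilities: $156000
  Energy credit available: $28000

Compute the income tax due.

$211000

Ordinary income tax:
  $312000 × 6% = $18720
  $564500 × 18% = $101610
  → $120330
  Less energy credit $28000 → $92330

Alternative minimum tax:
  Adjusted income: $876500 + $30500 + $50000 + $156000 = $1113000
  Less exemption $58000 → base $1055000
  $1055000 × 20% = $211000

$211000 > $92330, so the alternative minimum tax is the binding amount.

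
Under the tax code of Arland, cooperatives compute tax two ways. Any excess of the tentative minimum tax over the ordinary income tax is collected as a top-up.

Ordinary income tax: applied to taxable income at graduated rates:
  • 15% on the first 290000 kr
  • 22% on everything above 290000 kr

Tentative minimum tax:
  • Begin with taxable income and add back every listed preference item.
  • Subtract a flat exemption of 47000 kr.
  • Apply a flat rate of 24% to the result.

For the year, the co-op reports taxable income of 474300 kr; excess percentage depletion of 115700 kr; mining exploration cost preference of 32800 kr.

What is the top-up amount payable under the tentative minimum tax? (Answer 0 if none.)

54146 kr

Ordinary income tax:
  290000 kr × 15% = 43500 kr
  184300 kr × 22% = 40546 kr
  → 84046 kr

Tentative minimum tax:
  Adjusted income: 474300 kr + 115700 kr + 32800 kr = 622800 kr
  Less exemption 47000 kr → base 575800 kr
  575800 kr × 24% = 138192 kr

Excess of tentative minimum tax over ordinary income tax: 138192 kr − 84046 kr = 54146 kr.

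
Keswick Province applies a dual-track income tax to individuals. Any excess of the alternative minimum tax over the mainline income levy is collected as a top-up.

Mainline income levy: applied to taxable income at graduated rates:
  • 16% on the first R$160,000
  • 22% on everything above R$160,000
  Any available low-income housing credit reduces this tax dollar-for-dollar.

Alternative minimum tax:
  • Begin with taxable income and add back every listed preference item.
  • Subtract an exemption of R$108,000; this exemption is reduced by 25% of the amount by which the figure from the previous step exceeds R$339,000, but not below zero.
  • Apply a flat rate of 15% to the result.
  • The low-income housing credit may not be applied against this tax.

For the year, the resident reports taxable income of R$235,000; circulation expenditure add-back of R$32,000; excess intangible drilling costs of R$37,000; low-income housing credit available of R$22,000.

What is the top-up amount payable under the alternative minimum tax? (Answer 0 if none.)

R$9,300

Alternative minimum tax:
  Adjusted income: R$235,000 + R$32,000 + R$37,000 = R$304,000
  Exemption: R$304,000 ≤ R$339,000, so full R$108,000 applies
  Base: R$304,000 − R$108,000 = R$196,000
  R$196,000 × 15% = R$29,400

Mainline income levy:
  R$160,000 × 16% = R$25,600
  R$75,000 × 22% = R$16,500
  → R$42,100
  Less low-income housing credit R$22,000 → R$20,100

Excess of alternative minimum tax over mainline income levy: R$29,400 − R$20,100 = R$9,300.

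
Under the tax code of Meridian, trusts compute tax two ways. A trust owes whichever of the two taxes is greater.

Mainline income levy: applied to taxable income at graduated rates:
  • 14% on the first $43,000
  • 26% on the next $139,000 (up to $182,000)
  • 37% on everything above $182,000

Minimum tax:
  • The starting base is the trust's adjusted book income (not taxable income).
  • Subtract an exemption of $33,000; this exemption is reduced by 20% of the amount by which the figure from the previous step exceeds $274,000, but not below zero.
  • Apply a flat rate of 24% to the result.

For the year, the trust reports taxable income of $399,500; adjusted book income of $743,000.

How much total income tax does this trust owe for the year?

Minimum tax:
  Base (adjusted book income): $743,000
  Exemption: 20% × ($743,000 − $274,000) = $93,800 ≥ $33,000, so the exemption is fully phased out
  Base: $743,000 − $0 = $743,000
  $743,000 × 24% = $178,320

Mainline income levy:
  $43,000 × 14% = $6,020
  $139,000 × 26% = $36,140
  $217,500 × 37% = $80,475
  → $122,635

$178,320 > $122,635, so the minimum tax is the binding amount.

$178,320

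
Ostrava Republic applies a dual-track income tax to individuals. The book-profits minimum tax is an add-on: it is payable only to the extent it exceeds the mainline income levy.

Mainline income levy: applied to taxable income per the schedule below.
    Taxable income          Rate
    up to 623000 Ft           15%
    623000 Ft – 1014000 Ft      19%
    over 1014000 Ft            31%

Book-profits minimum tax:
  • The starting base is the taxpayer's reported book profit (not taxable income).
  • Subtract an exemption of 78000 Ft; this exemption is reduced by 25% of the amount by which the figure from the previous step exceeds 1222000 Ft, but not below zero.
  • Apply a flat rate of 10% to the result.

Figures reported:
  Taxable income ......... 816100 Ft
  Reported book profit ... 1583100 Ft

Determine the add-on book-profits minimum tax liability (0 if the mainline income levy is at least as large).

Mainline income levy:
  623000 Ft × 15% = 93450 Ft
  193100 Ft × 19% = 36689 Ft
  → 130139 Ft

Book-profits minimum tax:
  Base (reported book profit): 1583100 Ft
  Exemption: 25% × (1583100 Ft − 1222000 Ft) = 90275 Ft ≥ 78000 Ft, so the exemption is fully phased out
  Base: 1583100 Ft − 0 Ft = 1583100 Ft
  1583100 Ft × 10% = 158310 Ft

Excess of book-profits minimum tax over mainline income levy: 158310 Ft − 130139 Ft = 28171 Ft.

28171 Ft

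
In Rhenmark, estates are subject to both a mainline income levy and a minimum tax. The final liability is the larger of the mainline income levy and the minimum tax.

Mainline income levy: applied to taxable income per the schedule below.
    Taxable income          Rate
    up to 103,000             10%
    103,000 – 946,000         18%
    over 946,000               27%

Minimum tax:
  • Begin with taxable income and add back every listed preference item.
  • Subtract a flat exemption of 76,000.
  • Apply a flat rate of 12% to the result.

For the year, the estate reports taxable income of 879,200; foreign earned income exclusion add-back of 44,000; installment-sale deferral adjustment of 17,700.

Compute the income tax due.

Minimum tax:
  Adjusted income: 879,200 + 44,000 + 17,700 = 940,900
  Less exemption 76,000 → base 864,900
  864,900 × 12% = 103,788

Mainline income levy:
  103,000 × 10% = 10,300
  776,200 × 18% = 139,716
  → 150,016

150,016 > 103,788, so the mainline income levy governs.

150,016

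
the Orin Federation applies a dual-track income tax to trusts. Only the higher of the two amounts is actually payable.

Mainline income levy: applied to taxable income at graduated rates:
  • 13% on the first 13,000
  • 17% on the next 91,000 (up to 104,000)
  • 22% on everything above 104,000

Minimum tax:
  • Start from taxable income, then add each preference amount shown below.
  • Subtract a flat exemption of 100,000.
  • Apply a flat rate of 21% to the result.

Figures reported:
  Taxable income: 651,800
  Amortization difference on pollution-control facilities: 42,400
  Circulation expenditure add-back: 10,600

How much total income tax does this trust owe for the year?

137,676

Minimum tax:
  Adjusted income: 651,800 + 42,400 + 10,600 = 704,800
  Less exemption 100,000 → base 604,800
  604,800 × 21% = 127,008

Mainline income levy:
  13,000 × 13% = 1,690
  91,000 × 17% = 15,470
  547,800 × 22% = 120,516
  → 137,676

137,676 > 127,008, so the mainline income levy governs.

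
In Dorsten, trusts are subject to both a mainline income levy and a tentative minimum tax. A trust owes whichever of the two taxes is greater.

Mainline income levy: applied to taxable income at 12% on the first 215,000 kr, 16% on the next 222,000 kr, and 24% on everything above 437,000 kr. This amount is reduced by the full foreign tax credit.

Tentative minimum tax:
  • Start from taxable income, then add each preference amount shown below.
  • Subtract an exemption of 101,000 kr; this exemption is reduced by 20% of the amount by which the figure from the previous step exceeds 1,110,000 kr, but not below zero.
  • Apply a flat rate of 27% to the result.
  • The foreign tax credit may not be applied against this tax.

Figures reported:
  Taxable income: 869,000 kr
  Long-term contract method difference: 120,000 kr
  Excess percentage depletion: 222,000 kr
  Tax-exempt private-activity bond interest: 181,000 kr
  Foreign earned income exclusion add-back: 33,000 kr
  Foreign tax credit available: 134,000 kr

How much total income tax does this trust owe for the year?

Tentative minimum tax:
  Adjusted income: 869,000 kr + 120,000 kr + 222,000 kr + 181,000 kr + 33,000 kr = 1,425,000 kr
  Exemption: 101,000 kr − 20% × (1,425,000 kr − 1,110,000 kr) = 101,000 kr − 63,000 kr = 38,000 kr
  Base: 1,425,000 kr − 38,000 kr = 1,387,000 kr
  1,387,000 kr × 27% = 374,490 kr

Mainline income levy:
  215,000 kr × 12% = 25,800 kr
  222,000 kr × 16% = 35,520 kr
  432,000 kr × 24% = 103,680 kr
  → 165,000 kr
  Less foreign tax credit 134,000 kr → 31,000 kr

374,490 kr > 31,000 kr, so the tentative minimum tax is the binding amount.

374,490 kr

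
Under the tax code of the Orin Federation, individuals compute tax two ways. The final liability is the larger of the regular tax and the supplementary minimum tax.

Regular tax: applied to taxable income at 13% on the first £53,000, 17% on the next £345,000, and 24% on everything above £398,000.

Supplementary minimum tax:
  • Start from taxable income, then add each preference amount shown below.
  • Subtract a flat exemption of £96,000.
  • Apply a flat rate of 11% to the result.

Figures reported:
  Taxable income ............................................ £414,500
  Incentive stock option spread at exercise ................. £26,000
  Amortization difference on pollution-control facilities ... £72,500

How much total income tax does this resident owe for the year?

Supplementary minimum tax:
  Adjusted income: £414,500 + £26,000 + £72,500 = £513,000
  Less exemption £96,000 → base £417,000
  £417,000 × 11% = £45,870

Regular tax:
  £53,000 × 13% = £6,890
  £345,000 × 17% = £58,650
  £16,500 × 24% = £3,960
  → £69,500

£69,500 > £45,870, so the regular tax governs.

£69,500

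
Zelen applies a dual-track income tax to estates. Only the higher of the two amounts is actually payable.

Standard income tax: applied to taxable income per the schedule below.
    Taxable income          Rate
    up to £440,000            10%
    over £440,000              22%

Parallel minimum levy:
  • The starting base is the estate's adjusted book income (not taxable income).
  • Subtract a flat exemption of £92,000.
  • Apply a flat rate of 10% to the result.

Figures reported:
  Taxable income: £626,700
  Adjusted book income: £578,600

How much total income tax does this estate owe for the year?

£85,074

Parallel minimum levy:
  Base (adjusted book income): £578,600
  Less exemption £92,000 → base £486,600
  £486,600 × 10% = £48,660

Standard income tax:
  £440,000 × 10% = £44,000
  £186,700 × 22% = £41,074
  → £85,074

£85,074 > £48,660, so the standard income tax governs.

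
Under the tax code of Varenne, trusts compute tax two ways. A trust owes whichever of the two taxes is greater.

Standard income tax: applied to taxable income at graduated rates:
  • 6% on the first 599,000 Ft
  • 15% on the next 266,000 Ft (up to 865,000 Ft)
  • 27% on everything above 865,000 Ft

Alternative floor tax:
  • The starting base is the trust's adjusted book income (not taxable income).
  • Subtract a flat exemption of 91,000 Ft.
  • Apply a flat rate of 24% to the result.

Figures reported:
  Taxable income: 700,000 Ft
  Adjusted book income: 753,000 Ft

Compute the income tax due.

Standard income tax:
  599,000 Ft × 6% = 35,940 Ft
  101,000 Ft × 15% = 15,150 Ft
  → 51,090 Ft

Alternative floor tax:
  Base (adjusted book income): 753,000 Ft
  Less exemption 91,000 Ft → base 662,000 Ft
  662,000 Ft × 24% = 158,880 Ft

158,880 Ft > 51,090 Ft, so the alternative floor tax is the binding amount.

158,880 Ft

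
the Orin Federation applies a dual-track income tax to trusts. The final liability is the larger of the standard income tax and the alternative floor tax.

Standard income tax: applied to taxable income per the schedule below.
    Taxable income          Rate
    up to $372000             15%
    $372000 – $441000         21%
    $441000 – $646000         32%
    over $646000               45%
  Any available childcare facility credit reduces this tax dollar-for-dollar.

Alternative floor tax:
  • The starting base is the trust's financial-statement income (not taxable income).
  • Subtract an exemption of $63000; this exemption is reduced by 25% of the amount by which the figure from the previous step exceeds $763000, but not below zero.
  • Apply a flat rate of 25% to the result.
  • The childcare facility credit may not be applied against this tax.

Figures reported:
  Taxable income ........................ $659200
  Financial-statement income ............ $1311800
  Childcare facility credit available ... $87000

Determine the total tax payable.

$327950

Alternative floor tax:
  Base (financial-statement income): $1311800
  Exemption: 25% × ($1311800 − $763000) = $137200 ≥ $63000, so the exemption is fully phased out
  Base: $1311800 − $0 = $1311800
  $1311800 × 25% = $327950

Standard income tax:
  $372000 × 15% = $55800
  $69000 × 21% = $14490
  $205000 × 32% = $65600
  $13200 × 45% = $5940
  → $141830
  Less childcare facility credit $87000 → $54830

$327950 > $54830, so the alternative floor tax is the binding amount.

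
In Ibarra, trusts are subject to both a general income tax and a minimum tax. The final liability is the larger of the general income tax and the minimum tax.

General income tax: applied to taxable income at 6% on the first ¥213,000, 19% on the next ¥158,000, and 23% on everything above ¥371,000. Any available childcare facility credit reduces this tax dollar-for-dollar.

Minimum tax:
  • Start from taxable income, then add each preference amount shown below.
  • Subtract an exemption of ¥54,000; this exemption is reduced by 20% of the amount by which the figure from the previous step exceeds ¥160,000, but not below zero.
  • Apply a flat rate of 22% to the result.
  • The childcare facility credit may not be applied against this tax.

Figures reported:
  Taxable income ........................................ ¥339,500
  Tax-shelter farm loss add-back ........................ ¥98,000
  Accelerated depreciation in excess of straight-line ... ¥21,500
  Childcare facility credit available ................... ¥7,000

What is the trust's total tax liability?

¥100,980

Minimum tax:
  Adjusted income: ¥339,500 + ¥98,000 + ¥21,500 = ¥459,000
  Exemption: 20% × (¥459,000 − ¥160,000) = ¥59,800 ≥ ¥54,000, so the exemption is fully phased out
  Base: ¥459,000 − ¥0 = ¥459,000
  ¥459,000 × 22% = ¥100,980

General income tax:
  ¥213,000 × 6% = ¥12,780
  ¥126,500 × 19% = ¥24,035
  → ¥36,815
  Less childcare facility credit ¥7,000 → ¥29,815

¥100,980 > ¥29,815, so the minimum tax is the binding amount.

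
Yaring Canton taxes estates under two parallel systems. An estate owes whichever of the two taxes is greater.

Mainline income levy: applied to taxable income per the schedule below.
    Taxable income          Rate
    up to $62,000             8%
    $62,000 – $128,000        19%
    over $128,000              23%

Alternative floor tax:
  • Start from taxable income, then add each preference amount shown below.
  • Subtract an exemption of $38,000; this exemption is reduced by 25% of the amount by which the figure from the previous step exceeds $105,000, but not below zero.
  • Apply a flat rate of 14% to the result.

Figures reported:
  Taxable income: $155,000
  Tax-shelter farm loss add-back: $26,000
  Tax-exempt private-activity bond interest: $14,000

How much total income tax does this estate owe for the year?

$25,130

Alternative floor tax:
  Adjusted income: $155,000 + $26,000 + $14,000 = $195,000
  Exemption: $38,000 − 25% × ($195,000 − $105,000) = $38,000 − $22,500 = $15,500
  Base: $195,000 − $15,500 = $179,500
  $179,500 × 14% = $25,130

Mainline income levy:
  $62,000 × 8% = $4,960
  $66,000 × 19% = $12,540
  $27,000 × 23% = $6,210
  → $23,710

$25,130 > $23,710, so the alternative floor tax is the binding amount.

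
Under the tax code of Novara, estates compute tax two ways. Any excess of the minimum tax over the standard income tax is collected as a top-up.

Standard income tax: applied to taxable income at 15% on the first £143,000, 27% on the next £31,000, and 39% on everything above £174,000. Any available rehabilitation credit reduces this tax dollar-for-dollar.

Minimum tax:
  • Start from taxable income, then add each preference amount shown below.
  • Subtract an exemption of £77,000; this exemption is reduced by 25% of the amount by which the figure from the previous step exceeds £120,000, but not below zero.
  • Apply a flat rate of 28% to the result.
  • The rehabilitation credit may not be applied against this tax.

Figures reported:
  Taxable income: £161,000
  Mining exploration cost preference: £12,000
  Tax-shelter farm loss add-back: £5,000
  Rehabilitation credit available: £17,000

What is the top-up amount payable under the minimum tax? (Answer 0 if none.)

Minimum tax:
  Adjusted income: £161,000 + £12,000 + £5,000 = £178,000
  Exemption: £77,000 − 25% × (£178,000 − £120,000) = £77,000 − £14,500 = £62,500
  Base: £178,000 − £62,500 = £115,500
  £115,500 × 28% = £32,340

Standard income tax:
  £143,000 × 15% = £21,450
  £18,000 × 27% = £4,860
  → £26,310
  Less rehabilitation credit £17,000 → £9,310

Excess of minimum tax over standard income tax: £32,340 − £9,310 = £23,030.

£23,030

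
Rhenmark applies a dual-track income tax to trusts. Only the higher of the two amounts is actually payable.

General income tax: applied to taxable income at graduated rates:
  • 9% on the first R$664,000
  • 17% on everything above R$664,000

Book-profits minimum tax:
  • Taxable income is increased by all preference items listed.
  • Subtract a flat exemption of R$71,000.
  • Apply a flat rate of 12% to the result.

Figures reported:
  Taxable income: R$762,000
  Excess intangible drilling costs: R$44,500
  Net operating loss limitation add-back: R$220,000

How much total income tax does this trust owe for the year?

General income tax:
  R$664,000 × 9% = R$59,760
  R$98,000 × 17% = R$16,660
  → R$76,420

Book-profits minimum tax:
  Adjusted income: R$762,000 + R$44,500 + R$220,000 = R$1,026,500
  Less exemption R$71,000 → base R$955,500
  R$955,500 × 12% = R$114,660

R$114,660 > R$76,420, so the book-profits minimum tax is the binding amount.

R$114,660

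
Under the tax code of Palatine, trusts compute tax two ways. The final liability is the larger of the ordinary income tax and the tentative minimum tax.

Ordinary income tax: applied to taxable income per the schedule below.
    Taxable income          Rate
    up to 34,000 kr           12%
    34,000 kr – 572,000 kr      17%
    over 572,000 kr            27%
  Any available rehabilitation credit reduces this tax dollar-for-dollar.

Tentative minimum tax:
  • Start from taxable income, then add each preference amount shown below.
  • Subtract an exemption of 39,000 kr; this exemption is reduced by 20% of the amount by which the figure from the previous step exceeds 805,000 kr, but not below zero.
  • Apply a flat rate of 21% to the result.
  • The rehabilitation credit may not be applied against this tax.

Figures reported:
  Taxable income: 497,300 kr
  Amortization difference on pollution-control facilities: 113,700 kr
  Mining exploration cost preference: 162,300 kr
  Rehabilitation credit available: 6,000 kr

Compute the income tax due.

Ordinary income tax:
  34,000 kr × 12% = 4,080 kr
  463,300 kr × 17% = 78,761 kr
  → 82,841 kr
  Less rehabilitation credit 6,000 kr → 76,841 kr

Tentative minimum tax:
  Adjusted income: 497,300 kr + 113,700 kr + 162,300 kr = 773,300 kr
  Exemption: 773,300 kr ≤ 805,000 kr, so full 39,000 kr applies
  Base: 773,300 kr − 39,000 kr = 734,300 kr
  734,300 kr × 21% = 154,203 kr

154,203 kr > 76,841 kr, so the tentative minimum tax is the binding amount.

154,203 kr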